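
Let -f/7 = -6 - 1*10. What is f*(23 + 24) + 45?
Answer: 5309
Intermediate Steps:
f = 112 (f = -7*(-6 - 1*10) = -7*(-6 - 10) = -7*(-16) = 112)
f*(23 + 24) + 45 = 112*(23 + 24) + 45 = 112*47 + 45 = 5264 + 45 = 5309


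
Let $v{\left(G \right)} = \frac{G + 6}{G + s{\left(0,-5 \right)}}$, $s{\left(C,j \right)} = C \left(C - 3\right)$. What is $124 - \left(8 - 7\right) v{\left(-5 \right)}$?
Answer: $\frac{621}{5} \approx 124.2$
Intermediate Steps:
$s{\left(C,j \right)} = C \left(-3 + C\right)$
$v{\left(G \right)} = \frac{6 + G}{G}$ ($v{\left(G \right)} = \frac{G + 6}{G + 0 \left(-3 + 0\right)} = \frac{6 + G}{G + 0 \left(-3\right)} = \frac{6 + G}{G + 0} = \frac{6 + G}{G}$)
$124 - \left(8 - 7\right) v{\left(-5 \right)} = 124 - \left(8 - 7\right) \frac{6 - 5}{-5} = 124 - 1 \left(\left(- \frac{1}{5}\right) 1\right) = 124 - 1 \left(- \frac{1}{5}\right) = 124 - - \frac{1}{5} = 124 + \frac{1}{5} = \frac{621}{5}$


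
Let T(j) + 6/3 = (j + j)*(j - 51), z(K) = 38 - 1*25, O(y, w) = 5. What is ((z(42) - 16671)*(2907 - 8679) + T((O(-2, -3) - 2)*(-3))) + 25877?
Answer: 96176931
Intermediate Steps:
z(K) = 13 (z(K) = 38 - 25 = 13)
T(j) = -2 + 2*j*(-51 + j) (T(j) = -2 + (j + j)*(j - 51) = -2 + (2*j)*(-51 + j) = -2 + 2*j*(-51 + j))
((z(42) - 16671)*(2907 - 8679) + T((O(-2, -3) - 2)*(-3))) + 25877 = ((13 - 16671)*(2907 - 8679) + (-2 - 102*(5 - 2)*(-3) + 2*((5 - 2)*(-3))**2)) + 25877 = (-16658*(-5772) + (-2 - 306*(-3) + 2*(3*(-3))**2)) + 25877 = (96149976 + (-2 - 102*(-9) + 2*(-9)**2)) + 25877 = (96149976 + (-2 + 918 + 2*81)) + 25877 = (96149976 + (-2 + 918 + 162)) + 25877 = (96149976 + 1078) + 25877 = 96151054 + 25877 = 96176931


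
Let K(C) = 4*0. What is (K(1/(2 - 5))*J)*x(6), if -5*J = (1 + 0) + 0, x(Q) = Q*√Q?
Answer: 0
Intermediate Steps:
K(C) = 0
x(Q) = Q^(3/2)
J = -⅕ (J = -((1 + 0) + 0)/5 = -(1 + 0)/5 = -⅕*1 = -⅕ ≈ -0.20000)
(K(1/(2 - 5))*J)*x(6) = (0*(-⅕))*6^(3/2) = 0*(6*√6) = 0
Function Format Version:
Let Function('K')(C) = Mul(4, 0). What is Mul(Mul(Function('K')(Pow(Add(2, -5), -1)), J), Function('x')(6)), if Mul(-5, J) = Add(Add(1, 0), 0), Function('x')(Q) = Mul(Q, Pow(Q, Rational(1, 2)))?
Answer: 0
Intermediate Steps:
Function('K')(C) = 0
Function('x')(Q) = Pow(Q, Rational(3, 2))
J = Rational(-1, 5) (J = Mul(Rational(-1, 5), Add(Add(1, 0), 0)) = Mul(Rational(-1, 5), Add(1, 0)) = Mul(Rational(-1, 5), 1) = Rational(-1, 5) ≈ -0.20000)
Mul(Mul(Function('K')(Pow(Add(2, -5), -1)), J), Function('x')(6)) = Mul(Mul(0, Rational(-1, 5)), Pow(6, Rational(3, 2))) = Mul(0, Mul(6, Pow(6, Rational(1, 2)))) = 0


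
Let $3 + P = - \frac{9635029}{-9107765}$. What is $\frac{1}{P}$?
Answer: $- \frac{9107765}{17688266} \approx -0.5149$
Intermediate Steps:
$P = - \frac{17688266}{9107765}$ ($P = -3 - \frac{9635029}{-9107765} = -3 - - \frac{9635029}{9107765} = -3 + \frac{9635029}{9107765} = - \frac{17688266}{9107765} \approx -1.9421$)
$\frac{1}{P} = \frac{1}{- \frac{17688266}{9107765}} = - \frac{9107765}{17688266}$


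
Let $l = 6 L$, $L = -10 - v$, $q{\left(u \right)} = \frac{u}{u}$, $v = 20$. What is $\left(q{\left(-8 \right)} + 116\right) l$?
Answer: $-21060$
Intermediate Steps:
$q{\left(u \right)} = 1$
$L = -30$ ($L = -10 - 20 = -30$)
$l = -180$ ($l = 6 \left(-30\right) = -180$)
$\left(q{\left(-8 \right)} + 116\right) l = \left(1 + 116\right) \left(-180\right) = 117 \left(-180\right) = -21060$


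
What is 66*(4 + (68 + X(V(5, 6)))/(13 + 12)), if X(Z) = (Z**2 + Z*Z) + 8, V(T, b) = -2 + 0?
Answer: 12144/25 ≈ 485.76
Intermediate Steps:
V(T, b) = -2
X(Z) = 8 + 2*Z**2 (X(Z) = (Z**2 + Z**2) + 8 = 2*Z**2 + 8 = 8 + 2*Z**2)
66*(4 + (68 + X(V(5, 6)))/(13 + 12)) = 66*(4 + (68 + (8 + 2*(-2)**2))/(13 + 12)) = 66*(4 + (68 + (8 + 2*4))/25) = 66*(4 + (68 + (8 + 8))*(1/25)) = 66*(4 + (68 + 16)*(1/25)) = 66*(4 + 84*(1/25)) = 66*(4 + 84/25) = 66*(184/25) = 12144/25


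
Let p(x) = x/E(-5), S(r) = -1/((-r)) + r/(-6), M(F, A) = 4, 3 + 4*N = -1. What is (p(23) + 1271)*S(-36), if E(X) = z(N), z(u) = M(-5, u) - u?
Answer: 45709/6 ≈ 7618.2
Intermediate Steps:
N = -1 (N = -¾ + (¼)*(-1) = -¾ - ¼ = -1)
z(u) = 4 - u
E(X) = 5 (E(X) = 4 - 1*(-1) = 4 + 1 = 5)
S(r) = 1/r - r/6 (S(r) = -(-1)/r + r*(-⅙) = 1/r - r/6)
p(x) = x/5
(p(23) + 1271)*S(-36) = ((⅕)*23 + 1271)*(1/(-36) - ⅙*(-36)) = (23/5 + 1271)*(-1/36 + 6) = (6378/5)*(215/36) = 45709/6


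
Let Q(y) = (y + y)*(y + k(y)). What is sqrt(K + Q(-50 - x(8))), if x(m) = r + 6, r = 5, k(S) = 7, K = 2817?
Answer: 3*sqrt(1045) ≈ 96.979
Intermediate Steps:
x(m) = 11 (x(m) = 5 + 6 = 11)
Q(y) = 2*y*(7 + y) (Q(y) = (y + y)*(y + 7) = (2*y)*(7 + y) = 2*y*(7 + y))
sqrt(K + Q(-50 - x(8))) = sqrt(2817 + 2*(-50 - 1*11)*(7 + (-50 - 1*11))) = sqrt(2817 + 2*(-50 - 11)*(7 + (-50 - 11))) = sqrt(2817 + 2*(-61)*(7 - 61)) = sqrt(2817 + 2*(-61)*(-54)) = sqrt(2817 + 6588) = sqrt(9405) = 3*sqrt(1045)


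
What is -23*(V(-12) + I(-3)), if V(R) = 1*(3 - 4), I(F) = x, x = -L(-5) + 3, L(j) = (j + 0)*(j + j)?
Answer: 1104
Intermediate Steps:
L(j) = 2*j² (L(j) = j*(2*j) = 2*j²)
x = -47 (x = -2*(-5)² + 3 = -2*25 + 3 = -1*50 + 3 = -50 + 3 = -47)
I(F) = -47
V(R) = -1 (V(R) = 1*(-1) = -1)
-23*(V(-12) + I(-3)) = -23*(-1 - 47) = -23*(-48) = 1104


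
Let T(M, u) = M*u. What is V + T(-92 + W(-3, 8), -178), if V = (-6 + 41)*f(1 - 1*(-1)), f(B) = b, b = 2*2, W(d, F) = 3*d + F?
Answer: 16694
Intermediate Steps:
W(d, F) = F + 3*d
b = 4
f(B) = 4
V = 140 (V = (-6 + 41)*4 = 35*4 = 140)
V + T(-92 + W(-3, 8), -178) = 140 + (-92 + (8 + 3*(-3)))*(-178) = 140 + (-92 + (8 - 9))*(-178) = 140 + (-92 - 1)*(-178) = 140 - 93*(-178) = 140 + 16554 = 16694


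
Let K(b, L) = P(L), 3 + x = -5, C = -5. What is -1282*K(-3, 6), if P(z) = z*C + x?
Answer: 48716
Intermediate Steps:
x = -8 (x = -3 - 5 = -8)
P(z) = -8 - 5*z (P(z) = z*(-5) - 8 = -5*z - 8 = -8 - 5*z)
K(b, L) = -8 - 5*L
-1282*K(-3, 6) = -1282*(-8 - 5*6) = -1282*(-8 - 30) = -1282*(-38) = 48716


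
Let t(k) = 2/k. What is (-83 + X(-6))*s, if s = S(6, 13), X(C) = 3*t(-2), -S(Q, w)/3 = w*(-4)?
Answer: -13416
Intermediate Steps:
S(Q, w) = 12*w (S(Q, w) = -3*w*(-4) = -(-12)*w = 12*w)
X(C) = -3 (X(C) = 3*(2/(-2)) = 3*(2*(-½)) = 3*(-1) = -3)
s = 156 (s = 12*13 = 156)
(-83 + X(-6))*s = (-83 - 3)*156 = -86*156 = -13416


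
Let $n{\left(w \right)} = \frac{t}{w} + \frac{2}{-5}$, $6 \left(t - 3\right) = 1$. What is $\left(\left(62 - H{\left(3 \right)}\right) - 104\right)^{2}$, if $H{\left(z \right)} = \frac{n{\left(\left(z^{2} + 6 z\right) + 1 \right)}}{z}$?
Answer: $\frac{11151148801}{6350400} \approx 1756.0$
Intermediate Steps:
$t = \frac{19}{6}$ ($t = 3 + \frac{1}{6} \cdot 1 = 3 + \frac{1}{6} = \frac{19}{6} \approx 3.1667$)
$n{\left(w \right)} = - \frac{2}{5} + \frac{19}{6 w}$ ($n{\left(w \right)} = \frac{19}{6 w} + \frac{2}{-5} = \frac{19}{6 w} + 2 \left(- \frac{1}{5}\right) = \frac{19}{6 w} - \frac{2}{5} = - \frac{2}{5} + \frac{19}{6 w}$)
$H{\left(z \right)} = \frac{83 - 72 z - 12 z^{2}}{30 z \left(1 + z^{2} + 6 z\right)}$ ($H{\left(z \right)} = \frac{\frac{1}{30} \frac{1}{\left(z^{2} + 6 z\right) + 1} \left(95 - 12 \left(\left(z^{2} + 6 z\right) + 1\right)\right)}{z} = \frac{\frac{1}{30} \frac{1}{1 + z^{2} + 6 z} \left(95 - 12 \left(1 + z^{2} + 6 z\right)\right)}{z} = \frac{\frac{1}{30} \frac{1}{1 + z^{2} + 6 z} \left(95 - \left(12 + 12 z^{2} + 72 z\right)\right)}{z} = \frac{\frac{1}{30} \frac{1}{1 + z^{2} + 6 z} \left(83 - 72 z - 12 z^{2}\right)}{z} = \frac{83 - 72 z - 12 z^{2}}{30 z \left(1 + z^{2} + 6 z\right)}$)
$\left(\left(62 - H{\left(3 \right)}\right) - 104\right)^{2} = \left(\left(62 - \frac{83 - 216 - 12 \cdot 3^{2}}{30 \cdot 3 \left(1 + 3^{2} + 6 \cdot 3\right)}\right) - 104\right)^{2} = \left(\left(62 - \frac{1}{30} \cdot \frac{1}{3} \frac{1}{1 + 9 + 18} \left(83 - 216 - 108\right)\right) - 104\right)^{2} = \left(\left(62 - \frac{1}{30} \cdot \frac{1}{3} \cdot \frac{1}{28} \left(83 - 216 - 108\right)\right) - 104\right)^{2} = \left(\left(62 - \frac{1}{30} \cdot \frac{1}{3} \cdot \frac{1}{28} \left(-241\right)\right) - 104\right)^{2} = \left(\left(62 - - \frac{241}{2520}\right) - 104\right)^{2} = \left(\left(62 + \frac{241}{2520}\right) - 104\right)^{2} = \left(\frac{156481}{2520} - 104\right)^{2} = \left(- \frac{105599}{2520}\right)^{2} = \frac{11151148801}{6350400}$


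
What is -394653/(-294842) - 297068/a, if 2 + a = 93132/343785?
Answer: 386047660901333/2246990882 ≈ 1.7181e+5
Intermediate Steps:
a = -15242/8815 (a = -2 + 93132/343785 = -2 + 93132*(1/343785) = -2 + 2388/8815 = -15242/8815 ≈ -1.7291)
-394653/(-294842) - 297068/a = -394653/(-294842) - 297068/(-15242/8815) = -394653*(-1/294842) - 297068*(-8815/15242) = 394653/294842 + 1309327210/7621 = 386047660901333/2246990882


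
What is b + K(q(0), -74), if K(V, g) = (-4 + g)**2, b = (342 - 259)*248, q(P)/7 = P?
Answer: 26668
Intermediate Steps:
q(P) = 7*P
b = 20584 (b = 83*248 = 20584)
b + K(q(0), -74) = 20584 + (-4 - 74)**2 = 20584 + (-78)**2 = 20584 + 6084 = 26668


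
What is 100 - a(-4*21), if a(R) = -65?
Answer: 165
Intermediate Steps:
100 - a(-4*21) = 100 - 1*(-65) = 100 + 65 = 165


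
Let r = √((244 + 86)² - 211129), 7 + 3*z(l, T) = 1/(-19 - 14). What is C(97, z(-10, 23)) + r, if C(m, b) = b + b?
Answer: -464/99 + I*√102229 ≈ -4.6869 + 319.73*I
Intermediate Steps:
z(l, T) = -232/99 (z(l, T) = -7/3 + 1/(3*(-19 - 14)) = -7/3 + (⅓)/(-33) = -7/3 + (⅓)*(-1/33) = -7/3 - 1/99 = -232/99)
r = I*√102229 (r = √(330² - 211129) = √(108900 - 211129) = √(-102229) = I*√102229 ≈ 319.73*I)
C(m, b) = 2*b
C(97, z(-10, 23)) + r = 2*(-232/99) + I*√102229 = -464/99 + I*√102229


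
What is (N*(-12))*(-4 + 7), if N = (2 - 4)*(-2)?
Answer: -144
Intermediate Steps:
N = 4 (N = -2*(-2) = 4)
(N*(-12))*(-4 + 7) = (4*(-12))*(-4 + 7) = -48*3 = -144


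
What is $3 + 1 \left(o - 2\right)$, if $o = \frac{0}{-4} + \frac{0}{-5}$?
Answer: $1$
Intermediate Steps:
$o = 0$ ($o = 0 \left(- \frac{1}{4}\right) + 0 \left(- \frac{1}{5}\right) = 0 + 0 = 0$)
$3 + 1 \left(o - 2\right) = 3 + 1 \left(0 - 2\right) = 3 + 1 \left(-2\right) = 3 - 2 = 1$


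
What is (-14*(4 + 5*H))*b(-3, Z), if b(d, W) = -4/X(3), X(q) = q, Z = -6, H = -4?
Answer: -896/3 ≈ -298.67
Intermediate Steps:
b(d, W) = -4/3
(-14*(4 + 5*H))*b(-3, Z) = -14*(4 + 5*(-4))*(-4/3) = -14*(4 - 20)*(-4/3) = -14*(-16)*(-4/3) = 224*(-4/3) = -896/3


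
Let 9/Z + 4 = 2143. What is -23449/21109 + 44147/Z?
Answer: 664443933052/63327 ≈ 1.0492e+7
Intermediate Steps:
Z = 3/713 (Z = 9/(-4 + 2143) = 9/2139 = 9*(1/2139) = 3/713 ≈ 0.0042076)
-23449/21109 + 44147/Z = -23449/21109 + 44147/(3/713) = -23449*1/21109 + 44147*(713/3) = -23449/21109 + 31476811/3 = 664443933052/63327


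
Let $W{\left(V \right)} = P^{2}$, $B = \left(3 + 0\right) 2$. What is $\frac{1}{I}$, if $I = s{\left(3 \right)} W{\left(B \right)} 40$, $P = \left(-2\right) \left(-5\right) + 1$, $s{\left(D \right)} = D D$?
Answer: $\frac{1}{43560} \approx 2.2957 \cdot 10^{-5}$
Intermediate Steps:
$s{\left(D \right)} = D^{2}$
$P = 11$ ($P = 10 + 1 = 11$)
$B = 6$ ($B = 3 \cdot 2 = 6$)
$W{\left(V \right)} = 121$ ($W{\left(V \right)} = 11^{2} = 121$)
$I = 43560$ ($I = 3^{2} \cdot 121 \cdot 40 = 9 \cdot 121 \cdot 40 = 1089 \cdot 40 = 43560$)
$\frac{1}{I} = \frac{1}{43560}$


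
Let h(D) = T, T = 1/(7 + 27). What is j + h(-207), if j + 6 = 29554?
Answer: 1004633/34 ≈ 29548.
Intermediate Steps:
T = 1/34 ≈ 0.029412
h(D) = 1/34
j = 29548 (j = -6 + 29554 = 29548)
j + h(-207) = 29548 + 1/34 = 1004633/34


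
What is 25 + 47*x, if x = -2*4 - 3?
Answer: -492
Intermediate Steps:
x = -11 (x = -8 - 3 = -11)
25 + 47*x = 25 + 47*(-11) = 25 - 517 = -492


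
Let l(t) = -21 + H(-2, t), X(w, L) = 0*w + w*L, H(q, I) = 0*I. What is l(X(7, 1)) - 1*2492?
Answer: -2513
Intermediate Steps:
H(q, I) = 0
X(w, L) = L*w (X(w, L) = 0 + L*w = L*w)
l(t) = -21 (l(t) = -21 + 0 = -21)
l(X(7, 1)) - 1*2492 = -21 - 1*2492 = -21 - 2492 = -2513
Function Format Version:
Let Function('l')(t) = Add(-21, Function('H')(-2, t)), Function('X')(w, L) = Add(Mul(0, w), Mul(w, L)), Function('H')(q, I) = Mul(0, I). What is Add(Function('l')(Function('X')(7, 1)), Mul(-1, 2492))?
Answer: -2513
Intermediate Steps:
Function('H')(q, I) = 0
Function('X')(w, L) = Mul(L, w) (Function('X')(w, L) = Add(0, Mul(L, w)) = Mul(L, w))
Function('l')(t) = -21 (Function('l')(t) = Add(-21, 0) = -21)
Add(Function('l')(Function('X')(7, 1)), Mul(-1, 2492)) = Add(-21, Mul(-1, 2492)) = Add(-21, -2492) = -2513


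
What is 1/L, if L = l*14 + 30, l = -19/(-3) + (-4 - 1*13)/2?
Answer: -3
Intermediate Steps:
l = -13/6 (l = -19*(-1/3) + (-4 - 13)*(1/2) = 19/3 - 17*1/2 = 19/3 - 17/2 = -13/6 ≈ -2.1667)
L = -1/3 (L = -13/6*14 + 30 = -91/3 + 30 = -1/3 ≈ -0.33333)
1/L = 1/(-1/3) = -3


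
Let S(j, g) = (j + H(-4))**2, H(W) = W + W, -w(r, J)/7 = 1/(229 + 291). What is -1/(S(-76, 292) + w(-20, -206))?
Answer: -520/3669113 ≈ -0.00014172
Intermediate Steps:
w(r, J) = -7/520 (w(r, J) = -7/(229 + 291) = -7/520)
H(W) = 2*W
S(j, g) = (-8 + j)**2 (S(j, g) = (j + 2*(-4))**2 = (j - 8)**2 = (-8 + j)**2)
-1/(S(-76, 292) + w(-20, -206)) = -1/((-8 - 76)**2 - 7/520) = -1/((-84)**2 - 7/520) = -1/(7056 - 7/520) = -1/3669113/520 = -1*520/3669113 = -520/3669113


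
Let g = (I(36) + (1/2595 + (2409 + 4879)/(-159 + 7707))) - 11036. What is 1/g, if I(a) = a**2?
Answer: -544085/5298862347 ≈ -0.00010268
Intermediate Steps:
g = -5298862347/544085 (g = (36**2 + (1/2595 + (2409 + 4879)/(-159 + 7707))) - 11036 = (1296 + (1/2595 + 7288/7548)) - 11036 = (1296 + (1/2595 + 7288*(1/7548))) - 11036 = (1296 + (1/2595 + 1822/1887)) - 11036 = (1296 + 525553/544085) - 11036 = 705659713/544085 - 11036 = -5298862347/544085 ≈ -9739.0)
1/g = 1/(-5298862347/544085) = -544085/5298862347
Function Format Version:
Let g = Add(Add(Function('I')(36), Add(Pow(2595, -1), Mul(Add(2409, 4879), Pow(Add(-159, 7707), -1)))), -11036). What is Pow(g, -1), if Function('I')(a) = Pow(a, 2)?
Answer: Rational(-544085, 5298862347) ≈ -0.00010268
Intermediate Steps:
g = Rational(-5298862347, 544085) (g = Add(Add(Pow(36, 2), Add(Pow(2595, -1), Mul(Add(2409, 4879), Pow(Add(-159, 7707), -1)))), -11036) = Add(Add(1296, Add(Rational(1, 2595), Mul(7288, Pow(7548, -1)))), -11036) = Add(Add(1296, Add(Rational(1, 2595), Mul(7288, Rational(1, 7548)))), -11036) = Add(Add(1296, Add(Rational(1, 2595), Rational(1822, 1887))), -11036) = Add(Add(1296, Rational(525553, 544085)), -11036) = Add(Rational(705659713, 544085), -11036) = Rational(-5298862347, 544085) ≈ -9739.0)
Pow(g, -1) = Pow(Rational(-5298862347, 544085), -1) = Rational(-544085, 5298862347)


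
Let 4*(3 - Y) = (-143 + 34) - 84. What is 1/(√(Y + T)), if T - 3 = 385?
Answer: 2*√1757/1757 ≈ 0.047714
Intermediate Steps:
T = 388 (T = 3 + 385 = 388)
Y = 205/4 (Y = 3 - ((-143 + 34) - 84)/4 = 3 - (-109 - 84)/4 = 3 - ¼*(-193) = 3 + 193/4 = 205/4 ≈ 51.250)
1/(√(Y + T)) = 1/(√(205/4 + 388)) = 1/(√(1757/4)) = 1/(√1757/2) = 2*√1757/1757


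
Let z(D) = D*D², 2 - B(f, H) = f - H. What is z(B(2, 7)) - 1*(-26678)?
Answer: 27021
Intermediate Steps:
B(f, H) = 2 + H - f (B(f, H) = 2 - (f - H) = 2 + (H - f) = 2 + H - f)
z(D) = D³
z(B(2, 7)) - 1*(-26678) = (2 + 7 - 1*2)³ - 1*(-26678) = (2 + 7 - 2)³ + 26678 = 7³ + 26678 = 343 + 26678 = 27021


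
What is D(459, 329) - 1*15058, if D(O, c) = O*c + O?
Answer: 136412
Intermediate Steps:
D(O, c) = O + O*c
D(459, 329) - 1*15058 = 459*(1 + 329) - 1*15058 = 459*330 - 15058 = 151470 - 15058 = 136412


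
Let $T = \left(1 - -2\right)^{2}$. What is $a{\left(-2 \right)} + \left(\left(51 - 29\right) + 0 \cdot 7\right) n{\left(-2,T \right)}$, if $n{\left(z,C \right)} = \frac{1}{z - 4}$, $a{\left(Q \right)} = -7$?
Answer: $- \frac{32}{3} \approx -10.667$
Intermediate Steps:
$T = 9$ ($T = \left(1 + 2\right)^{2} = 3^{2} = 9$)
$n{\left(z,C \right)} = \frac{1}{-4 + z}$
$a{\left(-2 \right)} + \left(\left(51 - 29\right) + 0 \cdot 7\right) n{\left(-2,T \right)} = -7 + \frac{\left(51 - 29\right) + 0 \cdot 7}{-4 - 2} = -7 + \frac{22 + 0}{-6} = -7 + 22 \left(- \frac{1}{6}\right) = -7 - \frac{11}{3} = - \frac{32}{3}$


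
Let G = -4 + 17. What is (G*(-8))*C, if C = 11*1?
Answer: -1144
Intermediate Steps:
G = 13
C = 11
(G*(-8))*C = (13*(-8))*11 = -104*11 = -1144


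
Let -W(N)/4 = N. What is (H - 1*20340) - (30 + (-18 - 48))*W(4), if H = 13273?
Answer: -7643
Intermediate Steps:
W(N) = -4*N
(H - 1*20340) - (30 + (-18 - 48))*W(4) = (13273 - 1*20340) - (30 + (-18 - 48))*(-4*4) = (13273 - 20340) - (30 - 66)*(-16) = -7067 - (-36)*(-16) = -7067 - 1*576 = -7067 - 576 = -7643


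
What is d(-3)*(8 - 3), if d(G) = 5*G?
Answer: -75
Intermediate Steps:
d(-3)*(8 - 3) = (5*(-3))*(8 - 3) = -15*5 = -75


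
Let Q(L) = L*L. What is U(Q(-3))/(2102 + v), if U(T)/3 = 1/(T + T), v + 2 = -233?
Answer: 1/11202 ≈ 8.9270e-5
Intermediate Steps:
Q(L) = L²
v = -235 (v = -2 - 233 = -235)
U(T) = 3/(2*T) (U(T) = 3/(T + T) = 3/((2*T)) = 3*(1/(2*T)) = 3/(2*T))
U(Q(-3))/(2102 + v) = (3/(2*((-3)²)))/(2102 - 235) = ((3/2)/9)/1867 = ((3/2)*(⅑))/1867 = (1/1867)*(⅙) = 1/11202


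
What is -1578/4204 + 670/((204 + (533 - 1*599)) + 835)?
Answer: 640643/2045246 ≈ 0.31324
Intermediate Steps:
-1578/4204 + 670/((204 + (533 - 1*599)) + 835) = -1578*1/4204 + 670/((204 + (533 - 599)) + 835) = -789/2102 + 670/((204 - 66) + 835) = -789/2102 + 670/(138 + 835) = -789/2102 + 670/973 = 640643/2045246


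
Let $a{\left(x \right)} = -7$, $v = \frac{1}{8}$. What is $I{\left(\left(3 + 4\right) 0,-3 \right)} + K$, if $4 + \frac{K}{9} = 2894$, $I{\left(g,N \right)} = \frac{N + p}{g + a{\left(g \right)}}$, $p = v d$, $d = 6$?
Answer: $\frac{728289}{28} \approx 26010.0$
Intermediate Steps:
$v = \frac{1}{8} \approx 0.125$
$p = \frac{3}{4}$ ($p = \frac{1}{8} \cdot 6 = \frac{3}{4} \approx 0.75$)
$I{\left(g,N \right)} = \frac{\frac{3}{4} + N}{-7 + g}$ ($I{\left(g,N \right)} = \frac{N + \frac{3}{4}}{g - 7} = \frac{\frac{3}{4} + N}{-7 + g}$)
$K = 26010$ ($K = -36 + 9 \cdot 2894 = -36 + 26046 = 26010$)
$I{\left(\left(3 + 4\right) 0,-3 \right)} + K = \frac{\frac{3}{4} - 3}{-7 + \left(3 + 4\right) 0} + 26010 = \frac{1}{-7 + 7 \cdot 0} \left(- \frac{9}{4}\right) + 26010 = \frac{1}{-7 + 0} \left(- \frac{9}{4}\right) + 26010 = \frac{1}{-7} \left(- \frac{9}{4}\right) + 26010 = \left(- \frac{1}{7}\right) \left(- \frac{9}{4}\right) + 26010 = \frac{9}{28} + 26010 = \frac{728289}{28}$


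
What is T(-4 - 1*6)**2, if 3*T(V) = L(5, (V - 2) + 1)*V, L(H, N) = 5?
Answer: 2500/9 ≈ 277.78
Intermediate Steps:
T(V) = 5*V/3 (T(V) = (5*V)/3 = 5*V/3)
T(-4 - 1*6)**2 = (5*(-4 - 1*6)/3)**2 = (5*(-4 - 6)/3)**2 = ((5/3)*(-10))**2 = (-50/3)**2 = 2500/9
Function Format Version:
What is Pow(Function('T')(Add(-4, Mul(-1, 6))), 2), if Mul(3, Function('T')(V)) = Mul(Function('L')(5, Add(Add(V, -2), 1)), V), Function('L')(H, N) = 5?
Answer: Rational(2500, 9) ≈ 277.78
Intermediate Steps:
Function('T')(V) = Mul(Rational(5, 3), V) (Function('T')(V) = Mul(Rational(1, 3), Mul(5, V)) = Mul(Rational(5, 3), V))
Pow(Function('T')(Add(-4, Mul(-1, 6))), 2) = Pow(Mul(Rational(5, 3), Add(-4, Mul(-1, 6))), 2) = Pow(Mul(Rational(5, 3), Add(-4, -6)), 2) = Pow(Mul(Rational(5, 3), -10), 2) = Pow(Rational(-50, 3), 2) = Rational(2500, 9)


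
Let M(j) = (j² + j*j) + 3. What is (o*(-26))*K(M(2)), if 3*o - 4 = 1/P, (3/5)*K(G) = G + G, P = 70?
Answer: -80366/63 ≈ -1275.7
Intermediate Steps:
M(j) = 3 + 2*j² (M(j) = (j² + j²) + 3 = 2*j² + 3 = 3 + 2*j²)
K(G) = 10*G/3 (K(G) = 5*(G + G)/3 = 5*(2*G)/3 = 10*G/3)
o = 281/210 (o = 4/3 + (⅓)/70 = 4/3 + (⅓)*(1/70) = 4/3 + 1/210 = 281/210 ≈ 1.3381)
(o*(-26))*K(M(2)) = ((281/210)*(-26))*(10*(3 + 2*2²)/3) = -7306*(3 + 2*4)/63 = -7306*(3 + 8)/63 = -7306*11/63 = -3653/105*110/3 = -80366/63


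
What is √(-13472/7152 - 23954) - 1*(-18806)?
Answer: 18806 + 2*I*√1196650290/447 ≈ 18806.0 + 154.78*I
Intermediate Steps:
√(-13472/7152 - 23954) - 1*(-18806) = √(-13472*1/7152 - 23954) + 18806 = √(-842/447 - 23954) + 18806 = √(-10708280/447) + 18806 = 2*I*√1196650290/447 + 18806 = 18806 + 2*I*√1196650290/447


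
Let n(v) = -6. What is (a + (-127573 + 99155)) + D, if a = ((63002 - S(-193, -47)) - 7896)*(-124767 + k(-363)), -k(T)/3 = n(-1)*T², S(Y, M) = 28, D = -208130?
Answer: 123764160302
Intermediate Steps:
k(T) = 18*T² (k(T) = -(-18)*T² = 18*T²)
a = 123764396850 (a = ((63002 - 1*28) - 7896)*(-124767 + 18*(-363)²) = ((63002 - 28) - 7896)*(-124767 + 18*131769) = (62974 - 7896)*(-124767 + 2371842) = 55078*2247075 = 123764396850)
(a + (-127573 + 99155)) + D = (123764396850 + (-127573 + 99155)) - 208130 = (123764396850 - 28418) - 208130 = 123764368432 - 208130 = 123764160302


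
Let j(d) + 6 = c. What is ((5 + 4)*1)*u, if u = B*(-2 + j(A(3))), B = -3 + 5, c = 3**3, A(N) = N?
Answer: 342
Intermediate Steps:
c = 27
B = 2
j(d) = 21 (j(d) = -6 + 27 = 21)
u = 38 (u = 2*(-2 + 21) = 2*19 = 38)
((5 + 4)*1)*u = ((5 + 4)*1)*38 = (9*1)*38 = 9*38 = 342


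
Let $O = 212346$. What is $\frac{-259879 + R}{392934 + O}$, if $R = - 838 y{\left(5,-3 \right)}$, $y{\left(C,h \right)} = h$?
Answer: $- \frac{51473}{121056} \approx -0.4252$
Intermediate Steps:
$R = 2514$ ($R = \left(-838\right) \left(-3\right) = 2514$)
$\frac{-259879 + R}{392934 + O} = \frac{-259879 + 2514}{392934 + 212346} = - \frac{257365}{605280} = \left(-257365\right) \frac{1}{605280} = - \frac{51473}{121056}$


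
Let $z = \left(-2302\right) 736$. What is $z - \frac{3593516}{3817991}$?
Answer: $- \frac{6468718841068}{3817991} \approx -1.6943 \cdot 10^{6}$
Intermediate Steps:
$z = -1694272$
$z - \frac{3593516}{3817991} = -1694272 - \frac{3593516}{3817991} = - \frac{6468718841068}{3817991}$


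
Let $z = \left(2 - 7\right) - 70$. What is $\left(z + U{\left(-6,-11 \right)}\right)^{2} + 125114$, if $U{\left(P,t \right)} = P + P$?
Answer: $132683$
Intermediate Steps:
$U{\left(P,t \right)} = 2 P$
$z = -75$ ($z = -5 - 70 = -75$)
$\left(z + U{\left(-6,-11 \right)}\right)^{2} + 125114 = \left(-75 + 2 \left(-6\right)\right)^{2} + 125114 = \left(-75 - 12\right)^{2} + 125114 = \left(-87\right)^{2} + 125114 = 7569 + 125114 = 132683$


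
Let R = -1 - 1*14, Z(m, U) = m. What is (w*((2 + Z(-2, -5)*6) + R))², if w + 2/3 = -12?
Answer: 902500/9 ≈ 1.0028e+5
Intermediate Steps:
w = -38/3 (w = -⅔ - 12 = -38/3 ≈ -12.667)
R = -15 (R = -1 - 14 = -15)
(w*((2 + Z(-2, -5)*6) + R))² = (-38*((2 - 2*6) - 15)/3)² = (-38*((2 - 12) - 15)/3)² = (-38*(-10 - 15)/3)² = (-38/3*(-25))² = (950/3)² = 902500/9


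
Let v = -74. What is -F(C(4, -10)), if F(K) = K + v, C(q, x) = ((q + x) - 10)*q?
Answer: 138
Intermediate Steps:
C(q, x) = q*(-10 + q + x) (C(q, x) = (-10 + q + x)*q = q*(-10 + q + x))
F(K) = -74 + K (F(K) = K - 74 = -74 + K)
-F(C(4, -10)) = -(-74 + 4*(-10 + 4 - 10)) = -(-74 + 4*(-16)) = -(-74 - 64) = -1*(-138) = 138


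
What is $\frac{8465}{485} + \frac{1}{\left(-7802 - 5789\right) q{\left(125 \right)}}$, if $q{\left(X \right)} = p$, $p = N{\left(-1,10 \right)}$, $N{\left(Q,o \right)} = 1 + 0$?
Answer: $\frac{23009466}{1318327} \approx 17.454$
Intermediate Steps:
$N{\left(Q,o \right)} = 1$
$p = 1$
$q{\left(X \right)} = 1$
$\frac{8465}{485} + \frac{1}{\left(-7802 - 5789\right) q{\left(125 \right)}} = \frac{8465}{485} + \frac{1}{\left(-7802 - 5789\right) 1} = 8465 \cdot \frac{1}{485} + \frac{1}{-13591} \cdot 1 = \frac{1693}{97} - \frac{1}{13591} = \frac{23009466}{1318327}$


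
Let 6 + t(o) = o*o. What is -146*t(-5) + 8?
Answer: -2766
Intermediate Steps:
t(o) = -6 + o² (t(o) = -6 + o*o = -6 + o²)
-146*t(-5) + 8 = -146*(-6 + (-5)²) + 8 = -146*(-6 + 25) + 8 = -146*19 + 8 = -2774 + 8 = -2766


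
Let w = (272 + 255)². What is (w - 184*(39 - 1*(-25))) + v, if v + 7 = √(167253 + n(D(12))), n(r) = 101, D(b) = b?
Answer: 265946 + √167354 ≈ 2.6636e+5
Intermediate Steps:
w = 277729 (w = 527² = 277729)
v = -7 + √167354 (v = -7 + √(167253 + 101) = -7 + √167354 ≈ 402.09)
(w - 184*(39 - 1*(-25))) + v = (277729 - 184*(39 - 1*(-25))) + (-7 + √167354) = (277729 - 184*(39 + 25)) + (-7 + √167354) = (277729 - 184*64) + (-7 + √167354) = (277729 - 11776) + (-7 + √167354) = 265953 + (-7 + √167354) = 265946 + √167354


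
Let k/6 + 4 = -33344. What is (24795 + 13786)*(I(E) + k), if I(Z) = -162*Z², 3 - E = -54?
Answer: -28026241506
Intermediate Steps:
E = 57 (E = 3 - 1*(-54) = 3 + 54 = 57)
k = -200088 (k = -24 + 6*(-33344) = -24 - 200064 = -200088)
(24795 + 13786)*(I(E) + k) = (24795 + 13786)*(-162*57² - 200088) = 38581*(-162*3249 - 200088) = 38581*(-526338 - 200088) = 38581*(-726426) = -28026241506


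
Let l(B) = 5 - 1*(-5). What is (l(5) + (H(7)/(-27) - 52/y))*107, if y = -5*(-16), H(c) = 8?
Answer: 523123/540 ≈ 968.75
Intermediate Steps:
l(B) = 10 (l(B) = 5 + 5 = 10)
y = 80
(l(5) + (H(7)/(-27) - 52/y))*107 = (10 + (8/(-27) - 52/80))*107 = (10 + (8*(-1/27) - 52*1/80))*107 = (10 + (-8/27 - 13/20))*107 = (10 - 511/540)*107 = (4889/540)*107 = 523123/540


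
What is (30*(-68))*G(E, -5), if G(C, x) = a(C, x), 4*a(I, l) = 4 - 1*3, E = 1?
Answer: -510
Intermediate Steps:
a(I, l) = ¼ (a(I, l) = (4 - 1*3)/4 = (4 - 3)/4 = (¼)*1 = ¼)
G(C, x) = ¼
(30*(-68))*G(E, -5) = (30*(-68))*(¼) = -2040*¼ = -510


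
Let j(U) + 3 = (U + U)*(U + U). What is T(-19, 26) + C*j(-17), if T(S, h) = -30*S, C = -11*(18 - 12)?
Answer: -75528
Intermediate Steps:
C = -66 (C = -11*6 = -66)
j(U) = -3 + 4*U² (j(U) = -3 + (U + U)*(U + U) = -3 + (2*U)*(2*U) = -3 + 4*U²)
T(-19, 26) + C*j(-17) = -30*(-19) - 66*(-3 + 4*(-17)²) = 570 - 66*(-3 + 4*289) = 570 - 66*(-3 + 1156) = 570 - 66*1153 = 570 - 76098 = -75528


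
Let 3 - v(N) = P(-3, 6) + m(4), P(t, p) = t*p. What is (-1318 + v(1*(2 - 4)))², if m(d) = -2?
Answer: 1677025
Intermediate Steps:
P(t, p) = p*t
v(N) = 23 (v(N) = 3 - (6*(-3) - 2) = 3 - (-18 - 2) = 3 - 1*(-20) = 3 + 20 = 23)
(-1318 + v(1*(2 - 4)))² = (-1318 + 23)² = (-1295)² = 1677025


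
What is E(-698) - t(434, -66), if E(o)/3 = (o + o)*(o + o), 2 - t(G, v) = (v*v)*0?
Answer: 5846446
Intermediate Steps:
t(G, v) = 2 (t(G, v) = 2 - v*v*0 = 2 - v²*0 = 2 - 1*0 = 2 + 0 = 2)
E(o) = 12*o² (E(o) = 3*((o + o)*(o + o)) = 3*((2*o)*(2*o)) = 3*(4*o²) = 12*o²)
E(-698) - t(434, -66) = 12*(-698)² - 1*2 = 12*487204 - 2 = 5846448 - 2 = 5846446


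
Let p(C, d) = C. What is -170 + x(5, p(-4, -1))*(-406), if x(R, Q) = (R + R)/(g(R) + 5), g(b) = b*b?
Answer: -916/3 ≈ -305.33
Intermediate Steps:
g(b) = b**2
x(R, Q) = 2*R/(5 + R**2) (x(R, Q) = (R + R)/(R**2 + 5) = (2*R)/(5 + R**2) = 2*R/(5 + R**2))
-170 + x(5, p(-4, -1))*(-406) = -170 + (2*5/(5 + 5**2))*(-406) = -170 + (2*5/(5 + 25))*(-406) = -170 + (2*5/30)*(-406) = -170 + (2*5*(1/30))*(-406) = -170 + (1/3)*(-406) = -170 - 406/3 = -916/3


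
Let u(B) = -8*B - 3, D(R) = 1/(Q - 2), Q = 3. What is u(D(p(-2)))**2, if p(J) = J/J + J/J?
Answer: 121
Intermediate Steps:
p(J) = 2 (p(J) = 1 + 1 = 2)
D(R) = 1 (D(R) = 1/(3 - 2) = 1/1 = 1)
u(B) = -3 - 8*B
u(D(p(-2)))**2 = (-3 - 8*1)**2 = (-3 - 8)**2 = (-11)**2 = 121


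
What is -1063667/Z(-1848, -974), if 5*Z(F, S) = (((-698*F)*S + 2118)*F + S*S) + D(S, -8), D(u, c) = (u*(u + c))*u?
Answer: -5318335/2320830719388 ≈ -2.2916e-6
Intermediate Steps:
D(u, c) = u**2*(c + u) (D(u, c) = (u*(c + u))*u = u**2*(c + u))
Z(F, S) = S**2/5 + F*(2118 - 698*F*S)/5 + S**2*(-8 + S)/5 (Z(F, S) = ((((-698*F)*S + 2118)*F + S*S) + S**2*(-8 + S))/5 = (((-698*F*S + 2118)*F + S**2) + S**2*(-8 + S))/5 = (((2118 - 698*F*S)*F + S**2) + S**2*(-8 + S))/5 = ((F*(2118 - 698*F*S) + S**2) + S**2*(-8 + S))/5 = ((S**2 + F*(2118 - 698*F*S)) + S**2*(-8 + S))/5 = (S**2 + F*(2118 - 698*F*S) + S**2*(-8 + S))/5 = S**2/5 + F*(2118 - 698*F*S)/5 + S**2*(-8 + S)/5)
-1063667/Z(-1848, -974) = -1063667/(-7/5*(-974)**2 + (1/5)*(-974)**3 + (2118/5)*(-1848) - 698/5*(-974)*(-1848)**2) = -1063667/(-7/5*948676 + (1/5)*(-924010424) - 3914064/5 - 698/5*(-974)*3415104) = -1063667/(-6640732/5 - 924010424/5 - 3914064/5 + 2321765284608/5) = -1063667/2320830719388/5 = -1063667*5/2320830719388 = -5318335/2320830719388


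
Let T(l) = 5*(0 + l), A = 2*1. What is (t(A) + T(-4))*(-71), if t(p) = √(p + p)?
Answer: 1278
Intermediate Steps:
A = 2
t(p) = √2*√p (t(p) = √(2*p) = √2*√p)
T(l) = 5*l
(t(A) + T(-4))*(-71) = (√2*√2 + 5*(-4))*(-71) = (2 - 20)*(-71) = -18*(-71) = 1278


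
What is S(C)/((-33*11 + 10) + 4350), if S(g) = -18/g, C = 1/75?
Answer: -1350/3997 ≈ -0.33775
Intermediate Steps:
C = 1/75 ≈ 0.013333
S(C)/((-33*11 + 10) + 4350) = (-18/1/75)/((-33*11 + 10) + 4350) = (-18*75)/((-363 + 10) + 4350) = -1350/(-353 + 4350) = -1350/3997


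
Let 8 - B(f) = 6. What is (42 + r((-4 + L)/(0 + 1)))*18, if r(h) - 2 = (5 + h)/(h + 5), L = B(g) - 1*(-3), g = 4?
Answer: 810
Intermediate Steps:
B(f) = 2 (B(f) = 8 - 1*6 = 8 - 6 = 2)
L = 5 (L = 2 - 1*(-3) = 2 + 3 = 5)
r(h) = 3 (r(h) = 2 + (5 + h)/(h + 5) = 2 + (5 + h)/(5 + h) = 2 + 1 = 3)
(42 + r((-4 + L)/(0 + 1)))*18 = (42 + 3)*18 = 45*18 = 810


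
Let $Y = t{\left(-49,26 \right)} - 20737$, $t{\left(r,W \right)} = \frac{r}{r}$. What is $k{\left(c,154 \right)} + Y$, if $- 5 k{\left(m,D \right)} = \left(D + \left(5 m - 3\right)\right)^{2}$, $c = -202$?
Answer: $- \frac{841561}{5} \approx -1.6831 \cdot 10^{5}$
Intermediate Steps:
$t{\left(r,W \right)} = 1$
$k{\left(m,D \right)} = - \frac{\left(-3 + D + 5 m\right)^{2}}{5}$ ($k{\left(m,D \right)} = - \frac{\left(D + \left(5 m - 3\right)\right)^{2}}{5} = - \frac{\left(D + \left(-3 + 5 m\right)\right)^{2}}{5} = - \frac{\left(-3 + D + 5 m\right)^{2}}{5}$)
$Y = -20736$ ($Y = 1 - 20737 = -20736$)
$k{\left(c,154 \right)} + Y = - \frac{\left(-3 + 154 + 5 \left(-202\right)\right)^{2}}{5} - 20736 = - \frac{\left(-3 + 154 - 1010\right)^{2}}{5} - 20736 = - \frac{\left(-859\right)^{2}}{5} - 20736 = \left(- \frac{1}{5}\right) 737881 - 20736 = - \frac{737881}{5} - 20736 = - \frac{841561}{5}$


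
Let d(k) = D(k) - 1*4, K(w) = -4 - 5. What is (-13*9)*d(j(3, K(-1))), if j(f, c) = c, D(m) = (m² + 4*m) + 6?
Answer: -5499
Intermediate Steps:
K(w) = -9
D(m) = 6 + m² + 4*m
d(k) = 2 + k² + 4*k (d(k) = (6 + k² + 4*k) - 1*4 = (6 + k² + 4*k) - 4 = 2 + k² + 4*k)
(-13*9)*d(j(3, K(-1))) = (-13*9)*(2 + (-9)² + 4*(-9)) = -117*(2 + 81 - 36) = -117*47 = -5499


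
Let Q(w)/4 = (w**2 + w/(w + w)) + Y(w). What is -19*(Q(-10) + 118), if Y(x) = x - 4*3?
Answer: -8208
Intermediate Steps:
Y(x) = -12 + x (Y(x) = x - 12 = -12 + x)
Q(w) = -46 + 4*w + 4*w**2 (Q(w) = 4*((w**2 + w/(w + w)) + (-12 + w)) = 4*((w**2 + w/((2*w))) + (-12 + w)) = 4*((w**2 + (1/(2*w))*w) + (-12 + w)) = 4*((w**2 + 1/2) + (-12 + w)) = 4*((1/2 + w**2) + (-12 + w)) = 4*(-23/2 + w + w**2) = -46 + 4*w + 4*w**2)
-19*(Q(-10) + 118) = -19*((-46 + 4*(-10) + 4*(-10)**2) + 118) = -19*((-46 - 40 + 4*100) + 118) = -19*((-46 - 40 + 400) + 118) = -19*(314 + 118) = -19*432 = -8208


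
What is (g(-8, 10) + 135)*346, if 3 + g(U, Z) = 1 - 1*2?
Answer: 45326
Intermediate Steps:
g(U, Z) = -4 (g(U, Z) = -3 + (1 - 1*2) = -3 + (1 - 2) = -3 - 1 = -4)
(g(-8, 10) + 135)*346 = (-4 + 135)*346 = 131*346 = 45326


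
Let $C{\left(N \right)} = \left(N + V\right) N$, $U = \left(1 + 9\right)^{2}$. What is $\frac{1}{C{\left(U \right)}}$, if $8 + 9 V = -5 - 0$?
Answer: $\frac{9}{88700} \approx 0.00010147$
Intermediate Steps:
$U = 100$ ($U = 10^{2} = 100$)
$V = - \frac{13}{9}$ ($V = - \frac{8}{9} + \frac{-5 - 0}{9} = - \frac{8}{9} + \frac{-5 + 0}{9} = - \frac{8}{9} + \frac{1}{9} \left(-5\right) = - \frac{8}{9} - \frac{5}{9} = - \frac{13}{9} \approx -1.4444$)
$C{\left(N \right)} = N \left(- \frac{13}{9} + N\right)$ ($C{\left(N \right)} = \left(N - \frac{13}{9}\right) N = \left(- \frac{13}{9} + N\right) N = N \left(- \frac{13}{9} + N\right)$)
$\frac{1}{C{\left(U \right)}} = \frac{1}{\frac{1}{9} \cdot 100 \left(-13 + 9 \cdot 100\right)} = \frac{1}{\frac{1}{9} \cdot 100 \left(-13 + 900\right)} = \frac{1}{\frac{1}{9} \cdot 100 \cdot 887} = \frac{1}{\frac{88700}{9}} = \frac{9}{88700}$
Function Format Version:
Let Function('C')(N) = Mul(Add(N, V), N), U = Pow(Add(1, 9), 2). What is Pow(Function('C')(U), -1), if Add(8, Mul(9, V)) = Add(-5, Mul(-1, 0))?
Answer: Rational(9, 88700) ≈ 0.00010147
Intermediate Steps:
U = 100 (U = Pow(10, 2) = 100)
V = Rational(-13, 9) (V = Add(Rational(-8, 9), Mul(Rational(1, 9), Add(-5, Mul(-1, 0)))) = Add(Rational(-8, 9), Mul(Rational(1, 9), Add(-5, 0))) = Add(Rational(-8, 9), Mul(Rational(1, 9), -5)) = Add(Rational(-8, 9), Rational(-5, 9)) = Rational(-13, 9) ≈ -1.4444)
Function('C')(N) = Mul(N, Add(Rational(-13, 9), N)) (Function('C')(N) = Mul(Add(N, Rational(-13, 9)), N) = Mul(Add(Rational(-13, 9), N), N) = Mul(N, Add(Rational(-13, 9), N)))
Pow(Function('C')(U), -1) = Pow(Mul(Rational(1, 9), 100, Add(-13, Mul(9, 100))), -1) = Pow(Mul(Rational(1, 9), 100, Add(-13, 900)), -1) = Pow(Mul(Rational(1, 9), 100, 887), -1) = Pow(Rational(88700, 9), -1) = Rational(9, 88700)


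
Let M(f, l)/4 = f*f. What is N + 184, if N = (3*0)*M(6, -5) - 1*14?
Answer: 170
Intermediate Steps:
M(f, l) = 4*f**2 (M(f, l) = 4*(f*f) = 4*f**2)
N = -14 (N = (3*0)*(4*6**2) - 1*14 = 0*(4*36) - 14 = 0*144 - 14 = 0 - 14 = -14)
N + 184 = -14 + 184 = 170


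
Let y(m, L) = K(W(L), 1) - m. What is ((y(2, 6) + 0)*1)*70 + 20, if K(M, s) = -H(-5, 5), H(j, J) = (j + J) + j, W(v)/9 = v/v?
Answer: 230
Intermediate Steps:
W(v) = 9 (W(v) = 9*(v/v) = 9*1 = 9)
H(j, J) = J + 2*j (H(j, J) = (J + j) + j = J + 2*j)
K(M, s) = 5 (K(M, s) = -(5 + 2*(-5)) = -(5 - 10) = -1*(-5) = 5)
y(m, L) = 5 - m
((y(2, 6) + 0)*1)*70 + 20 = (((5 - 1*2) + 0)*1)*70 + 20 = (((5 - 2) + 0)*1)*70 + 20 = ((3 + 0)*1)*70 + 20 = (3*1)*70 + 20 = 3*70 + 20 = 210 + 20 = 230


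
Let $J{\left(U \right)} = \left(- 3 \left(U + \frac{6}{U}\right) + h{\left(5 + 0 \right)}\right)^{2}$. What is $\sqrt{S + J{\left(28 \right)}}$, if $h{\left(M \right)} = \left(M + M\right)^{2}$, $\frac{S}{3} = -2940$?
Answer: $\frac{i \sqrt{1682495}}{14} \approx 92.651 i$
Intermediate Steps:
$S = -8820$ ($S = 3 \left(-2940\right) = -8820$)
$h{\left(M \right)} = 4 M^{2}$ ($h{\left(M \right)} = \left(2 M\right)^{2} = 4 M^{2}$)
$J{\left(U \right)} = \left(100 - \frac{18}{U} - 3 U\right)^{2}$ ($J{\left(U \right)} = \left(- 3 \left(U + \frac{6}{U}\right) + 4 \left(5 + 0\right)^{2}\right)^{2} = \left(\left(- \frac{18}{U} - 3 U\right) + 4 \cdot 5^{2}\right)^{2} = \left(\left(- \frac{18}{U} - 3 U\right) + 4 \cdot 25\right)^{2} = \left(\left(- \frac{18}{U} - 3 U\right) + 100\right)^{2} = \left(100 - \frac{18}{U} - 3 U\right)^{2}$)
$\sqrt{S + J{\left(28 \right)}} = \sqrt{-8820 + \frac{\left(18 - 2800 + 3 \cdot 28^{2}\right)^{2}}{784}} = \sqrt{-8820 + \frac{\left(18 - 2800 + 3 \cdot 784\right)^{2}}{784}} = \sqrt{-8820 + \frac{\left(18 - 2800 + 2352\right)^{2}}{784}} = \sqrt{-8820 + \frac{\left(-430\right)^{2}}{784}} = \sqrt{-8820 + \frac{1}{784} \cdot 184900} = \sqrt{-8820 + \frac{46225}{196}} = \sqrt{- \frac{1682495}{196}} = \frac{i \sqrt{1682495}}{14}$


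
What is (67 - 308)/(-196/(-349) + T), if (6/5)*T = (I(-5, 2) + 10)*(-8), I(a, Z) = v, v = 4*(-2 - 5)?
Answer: -84109/42076 ≈ -1.9990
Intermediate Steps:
v = -28 (v = 4*(-7) = -28)
I(a, Z) = -28
T = 120 (T = 5*((-28 + 10)*(-8))/6 = 5*(-18*(-8))/6 = (⅚)*144 = 120)
(67 - 308)/(-196/(-349) + T) = (67 - 308)/(-196/(-349) + 120) = -241/(-196*(-1/349) + 120) = -241/(196/349 + 120) = -241/42076/349 = -241*349/42076 = -84109/42076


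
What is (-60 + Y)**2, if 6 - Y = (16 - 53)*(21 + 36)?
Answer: 4223025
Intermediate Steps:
Y = 2115 (Y = 6 - (16 - 53)*(21 + 36) = 6 - (-37)*57 = 6 - 1*(-2109) = 6 + 2109 = 2115)
(-60 + Y)**2 = (-60 + 2115)**2 = 2055**2 = 4223025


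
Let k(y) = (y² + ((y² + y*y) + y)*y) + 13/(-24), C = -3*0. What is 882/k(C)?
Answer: -21168/13 ≈ -1628.3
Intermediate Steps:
C = 0
k(y) = -13/24 + y² + y*(y + 2*y²) (k(y) = (y² + ((y² + y²) + y)*y) + 13*(-1/24) = (y² + (2*y² + y)*y) - 13/24 = (y² + (y + 2*y²)*y) - 13/24 = (y² + y*(y + 2*y²)) - 13/24 = -13/24 + y² + y*(y + 2*y²))
882/k(C) = 882/(-13/24 + 2*0² + 2*0³) = 882/(-13/24 + 2*0 + 2*0) = 882/(-13/24 + 0 + 0) = 882/(-13/24) = 882*(-24/13) = -21168/13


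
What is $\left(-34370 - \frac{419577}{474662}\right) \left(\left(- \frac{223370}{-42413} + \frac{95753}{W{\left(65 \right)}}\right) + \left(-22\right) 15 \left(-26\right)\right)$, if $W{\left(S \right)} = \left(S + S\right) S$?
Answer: $- \frac{7180578912900019888259}{24302006140100} \approx -2.9547 \cdot 10^{8}$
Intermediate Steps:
$W{\left(S \right)} = 2 S^{2}$ ($W{\left(S \right)} = 2 S S = 2 S^{2}$)
$\left(-34370 - \frac{419577}{474662}\right) \left(\left(- \frac{223370}{-42413} + \frac{95753}{W{\left(65 \right)}}\right) + \left(-22\right) 15 \left(-26\right)\right) = \left(-34370 - \frac{419577}{474662}\right) \left(\left(- \frac{223370}{-42413} + \frac{95753}{2 \cdot 65^{2}}\right) + \left(-22\right) 15 \left(-26\right)\right) = \left(-34370 - \frac{419577}{474662}\right) \left(\left(\left(-223370\right) \left(- \frac{1}{42413}\right) + \frac{95753}{2 \cdot 4225}\right) - -8580\right) = \left(-34370 - \frac{419577}{474662}\right) \left(\left(\frac{31910}{6059} + \frac{95753}{8450}\right) + 8580\right) = - \frac{16314552517 \left(\left(\frac{31910}{6059} + 95753 \cdot \frac{1}{8450}\right) + 8580\right)}{474662} = - \frac{16314552517 \left(\left(\frac{31910}{6059} + \frac{95753}{8450}\right) + 8580\right)}{474662} = - \frac{16314552517 \left(\frac{849806927}{51198550} + 8580\right)}{474662} = \left(- \frac{16314552517}{474662}\right) \frac{440133365927}{51198550} = - \frac{7180578912900019888259}{24302006140100}$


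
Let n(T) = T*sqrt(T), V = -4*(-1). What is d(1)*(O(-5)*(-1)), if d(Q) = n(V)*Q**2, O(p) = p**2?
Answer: -200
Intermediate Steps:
V = 4
n(T) = T**(3/2)
d(Q) = 8*Q**2 (d(Q) = 4**(3/2)*Q**2 = 8*Q**2)
d(1)*(O(-5)*(-1)) = (8*1**2)*((-5)**2*(-1)) = (8*1)*(25*(-1)) = 8*(-25) = -200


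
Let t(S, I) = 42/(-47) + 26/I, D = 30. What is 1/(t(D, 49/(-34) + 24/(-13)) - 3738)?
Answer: -68291/255872908 ≈ -0.00026689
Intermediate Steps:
t(S, I) = -42/47 + 26/I (t(S, I) = 42*(-1/47) + 26/I = -42/47 + 26/I)
1/(t(D, 49/(-34) + 24/(-13)) - 3738) = 1/((-42/47 + 26/(49/(-34) + 24/(-13))) - 3738) = 1/((-42/47 + 26/(49*(-1/34) + 24*(-1/13))) - 3738) = 1/((-42/47 + 26/(-49/34 - 24/13)) - 3738) = 1/((-42/47 + 26/(-1453/442)) - 3738) = 1/((-42/47 + 26*(-442/1453)) - 3738) = 1/((-42/47 - 11492/1453) - 3738) = 1/(-601150/68291 - 3738) = 1/(-255872908/68291) = -68291/255872908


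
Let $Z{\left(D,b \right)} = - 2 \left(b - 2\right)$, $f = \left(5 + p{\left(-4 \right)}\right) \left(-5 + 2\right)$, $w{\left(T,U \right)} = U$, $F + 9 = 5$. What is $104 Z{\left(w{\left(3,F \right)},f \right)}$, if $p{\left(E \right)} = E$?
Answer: $1040$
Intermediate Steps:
$F = -4$ ($F = -9 + 5 = -4$)
$f = -3$ ($f = \left(5 - 4\right) \left(-5 + 2\right) = 1 \left(-3\right) = -3$)
$Z{\left(D,b \right)} = 4 - 2 b$ ($Z{\left(D,b \right)} = - 2 \left(-2 + b\right) = 4 - 2 b$)
$104 Z{\left(w{\left(3,F \right)},f \right)} = 104 \left(4 - -6\right) = 104 \left(4 + 6\right) = 104 \cdot 10 = 1040$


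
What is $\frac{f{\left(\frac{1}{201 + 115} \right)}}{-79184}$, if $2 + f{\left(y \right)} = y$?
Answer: $\frac{631}{25022144} \approx 2.5218 \cdot 10^{-5}$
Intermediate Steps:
$f{\left(y \right)} = -2 + y$
$\frac{f{\left(\frac{1}{201 + 115} \right)}}{-79184} = \frac{-2 + \frac{1}{201 + 115}}{-79184} = \left(-2 + \frac{1}{316}\right) \left(- \frac{1}{79184}\right) = \left(- \frac{631}{316}\right) \left(- \frac{1}{79184}\right) = \frac{631}{25022144}$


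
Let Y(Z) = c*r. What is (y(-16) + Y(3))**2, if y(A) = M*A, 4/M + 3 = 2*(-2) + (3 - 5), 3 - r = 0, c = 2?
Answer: 13924/81 ≈ 171.90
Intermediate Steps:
r = 3 (r = 3 - 1*0 = 3 + 0 = 3)
Y(Z) = 6 (Y(Z) = 2*3 = 6)
M = -4/9 (M = 4/(-3 + (2*(-2) + (3 - 5))) = 4/(-3 + (-4 - 2)) = 4/(-3 - 6) = 4/(-9) = 4*(-1/9) = -4/9 ≈ -0.44444)
y(A) = -4*A/9
(y(-16) + Y(3))**2 = (-4/9*(-16) + 6)**2 = (64/9 + 6)**2 = (118/9)**2 = 13924/81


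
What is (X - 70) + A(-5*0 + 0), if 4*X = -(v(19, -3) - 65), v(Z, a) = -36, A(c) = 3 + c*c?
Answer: -167/4 ≈ -41.750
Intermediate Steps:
A(c) = 3 + c²
X = 101/4 (X = (-(-36 - 65))/4 = (-1*(-101))/4 = (¼)*101 = 101/4 ≈ 25.250)
(X - 70) + A(-5*0 + 0) = (101/4 - 70) + (3 + (-5*0 + 0)²) = -179/4 + (3 + (0 + 0)²) = -179/4 + (3 + 0²) = -179/4 + (3 + 0) = -179/4 + 3 = -167/4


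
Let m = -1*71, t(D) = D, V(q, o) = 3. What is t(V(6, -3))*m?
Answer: -213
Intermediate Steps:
m = -71
t(V(6, -3))*m = 3*(-71) = -213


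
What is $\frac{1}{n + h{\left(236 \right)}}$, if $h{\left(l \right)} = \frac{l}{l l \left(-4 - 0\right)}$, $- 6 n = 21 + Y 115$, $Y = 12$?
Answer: $- \frac{944}{220425} \approx -0.0042826$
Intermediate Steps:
$n = - \frac{467}{2}$ ($n = - \frac{21 + 12 \cdot 115}{6} = - \frac{21 + 1380}{6} = \left(- \frac{1}{6}\right) 1401 = - \frac{467}{2} \approx -233.5$)
$h{\left(l \right)} = - \frac{1}{4 l}$ ($h{\left(l \right)} = \frac{l}{l^{2} \left(-4 + 0\right)} = \frac{l}{l^{2} \left(-4\right)} = \frac{l}{\left(-4\right) l^{2}} = l \left(- \frac{1}{4 l^{2}}\right) = - \frac{1}{4 l}$)
$\frac{1}{n + h{\left(236 \right)}} = \frac{1}{- \frac{467}{2} - \frac{1}{4 \cdot 236}} = \frac{1}{- \frac{467}{2} - \frac{1}{944}} = \frac{1}{- \frac{220425}{944}} = - \frac{944}{220425}$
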